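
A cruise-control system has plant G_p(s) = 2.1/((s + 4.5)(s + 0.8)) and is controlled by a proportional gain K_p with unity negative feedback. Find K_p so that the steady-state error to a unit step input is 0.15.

For a type-0 loop with proportional control, e_ss = 1/(1 + K_p·G_p(0)).
G_p(0) = 0.5833. Require 1/(1 + K_p·0.5833) = 0.15, so 1 + 0.5833·K_p = 6.667.
K_p = (6.667 − 1)/0.5833 = 9.71.

K_p = 9.71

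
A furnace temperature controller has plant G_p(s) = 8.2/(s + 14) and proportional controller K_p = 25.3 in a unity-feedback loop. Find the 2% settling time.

T_s ≈ 0.0181 s

Closed-loop transfer function: T(s) = K_p·G_p(s)/(1 + K_p·G_p(s)) = 207.5/(s + 14 + 207.5) = 207.5/(s + 221.5).
Time constant τ = 1/221.5 = 0.004515 s, so the 2% settling time is about 4τ = 0.0181 s.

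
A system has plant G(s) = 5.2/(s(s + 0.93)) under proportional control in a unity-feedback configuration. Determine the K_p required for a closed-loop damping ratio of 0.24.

K_p = 0.722

Closed-loop characteristic equation: s² + 0.93s + K_p·5.2 = 0.
So ω_n = √(5.2K_p) and 2ζω_n = 0.93, giving ζ = 0.93/(2√(5.2K_p)).
Setting ζ = 0.24: √(5.2K_p) = 0.93/(2·0.24) = 1.938, so K_p = 3.754/5.2 = 0.722.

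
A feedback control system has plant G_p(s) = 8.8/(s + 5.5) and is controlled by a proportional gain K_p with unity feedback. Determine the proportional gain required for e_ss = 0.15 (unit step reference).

The loop is type 0, so e_ss(step) = 1/(1 + K_pos) with K_pos = K_p·G_p(0).
G_p(0) = 1.6. Require 1/(1 + K_p·1.6) = 0.15, so 1 + 1.6·K_p = 6.667.
K_p = (6.667 − 1)/1.6 = 3.54.

K_p = 3.54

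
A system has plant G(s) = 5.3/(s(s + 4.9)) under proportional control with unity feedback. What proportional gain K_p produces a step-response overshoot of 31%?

From %OS = 100·exp(−πζ/√(1−ζ²)) = 31%, ζ = −ln(0.31)/√(π²+ln²(0.31)) = 0.3493.
Characteristic equation s² + 4.9s + 5.3K_p = 0 gives ζ = 4.9/(2√(5.3K_p)).
Setting ζ = 0.3493: √(5.3K_p) = 4.9/(2·0.3493) = 7.014, so K_p = 49.19/5.3 = 9.28.

K_p = 9.28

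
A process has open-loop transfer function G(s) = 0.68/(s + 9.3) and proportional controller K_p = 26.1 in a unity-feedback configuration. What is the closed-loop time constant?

τ = 0.037 s

Closed-loop transfer function: T(s) = K_p·G(s)/(1 + K_p·G(s)) = 17.75/(s + 9.3 + 17.75) = 17.75/(s + 27.05).
Time constant τ = 1/27.05 = 0.037 s.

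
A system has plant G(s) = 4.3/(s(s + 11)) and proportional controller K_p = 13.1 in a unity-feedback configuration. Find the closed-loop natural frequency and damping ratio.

ω_n = 7.51 rad/s, ζ = 0.733

1 + K_p·G(s) = 0 gives s² + 11s + 56.33 = 0.
So ω_n² = 56.33 ⇒ ω_n = 7.505 rad/s, and ζ = 11/(2ω_n) = 0.733.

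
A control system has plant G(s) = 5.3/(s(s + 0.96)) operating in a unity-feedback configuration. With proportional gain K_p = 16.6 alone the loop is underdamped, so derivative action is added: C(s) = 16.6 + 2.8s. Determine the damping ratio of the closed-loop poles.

Forward path: (16.6 + 2.8s)·5.3/(s(s+0.96)). The closed-loop characteristic equation is s² + (0.96 + 5.3·2.8)s + 5.3·16.6 = 0.
That is s² + 15.8s + 87.98 = 0, so ω_n = 9.38 rad/s and ζ = 15.8/(2·9.38) = 0.8422.

ζ = 0.842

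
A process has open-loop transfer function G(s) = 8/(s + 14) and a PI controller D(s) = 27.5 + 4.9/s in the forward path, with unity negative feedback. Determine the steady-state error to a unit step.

The open loop D(s)G(s) has a pole at the origin (type 1), so the static position error constant is infinite and e_ss = 1/(1+∞) = 0.

0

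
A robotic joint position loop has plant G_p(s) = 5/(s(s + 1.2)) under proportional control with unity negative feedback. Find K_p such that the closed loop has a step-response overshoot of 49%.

From %OS = 100·exp(−πζ/√(1−ζ²)) = 49%, ζ = −ln(0.49)/√(π²+ln²(0.49)) = 0.2214.
Characteristic equation s² + 1.2s + 5K_p = 0 gives ζ = 1.2/(2√(5K_p)).
Setting ζ = 0.2214: √(5K_p) = 1.2/(2·0.2214) = 2.71, so K_p = 7.342/5 = 1.47.

K_p = 1.47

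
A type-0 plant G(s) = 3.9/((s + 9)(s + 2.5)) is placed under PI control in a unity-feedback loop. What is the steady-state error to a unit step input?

0

The PI controller's integrator makes the forward path type 1, so e_ss to a step is zero.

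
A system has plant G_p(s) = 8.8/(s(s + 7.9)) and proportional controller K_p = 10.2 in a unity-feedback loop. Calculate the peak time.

T_p = 0.365 s

Closed-loop characteristic equation: s² + 7.9s + 89.76 = 0, so ω_n = 9.474 rad/s and ζ = 7.9/(2·9.474) = 0.4169.
Damped frequency ω_d = ω_n√(1−ζ²) = 8.611 rad/s, so peak time T_p = π/ω_d = 0.365 s.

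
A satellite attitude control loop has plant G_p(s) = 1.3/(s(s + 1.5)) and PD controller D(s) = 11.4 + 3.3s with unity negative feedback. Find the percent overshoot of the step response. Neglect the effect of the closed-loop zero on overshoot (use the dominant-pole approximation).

Forward path: (11.4 + 3.3s)·1.3/(s(s+1.5)). The closed-loop characteristic equation is s² + (1.5 + 1.3·3.3)s + 1.3·11.4 = 0.
That is s² + 5.79s + 14.82 = 0, so ω_n = 3.85 rad/s and ζ = 5.79/(2·3.85) = 0.752.
%OS = 100·exp(−πζ/√(1−ζ²)) = 2.78%.

2.78%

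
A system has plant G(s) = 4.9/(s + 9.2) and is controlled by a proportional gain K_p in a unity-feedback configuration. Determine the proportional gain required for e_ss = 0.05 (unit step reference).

K_p = 35.7

For a type-0 loop with proportional control, e_ss = 1/(1 + K_p·G(0)).
G(0) = 0.5326. Require 1/(1 + K_p·0.5326) = 0.05, so 1 + 0.5326·K_p = 20.
K_p = (20 − 1)/0.5326 = 35.7.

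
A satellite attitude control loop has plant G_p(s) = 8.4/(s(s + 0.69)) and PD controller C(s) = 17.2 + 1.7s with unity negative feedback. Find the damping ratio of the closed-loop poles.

Forward path: (17.2 + 1.7s)·8.4/(s(s+0.69)). The closed-loop characteristic equation is s² + (0.69 + 8.4·1.7)s + 8.4·17.2 = 0.
That is s² + 14.97s + 144.5 = 0, so ω_n = 12.02 rad/s and ζ = 14.97/(2·12.02) = 0.6227.

ζ = 0.623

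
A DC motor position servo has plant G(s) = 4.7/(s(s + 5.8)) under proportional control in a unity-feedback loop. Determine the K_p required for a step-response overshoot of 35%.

From %OS = 100·exp(−πζ/√(1−ζ²)) = 35%, ζ = −ln(0.35)/√(π²+ln²(0.35)) = 0.3169.
Characteristic equation s² + 5.8s + 4.7K_p = 0 gives ζ = 5.8/(2√(4.7K_p)).
Setting ζ = 0.3169: √(4.7K_p) = 5.8/(2·0.3169) = 9.15, so K_p = 83.72/4.7 = 17.8.

K_p = 17.8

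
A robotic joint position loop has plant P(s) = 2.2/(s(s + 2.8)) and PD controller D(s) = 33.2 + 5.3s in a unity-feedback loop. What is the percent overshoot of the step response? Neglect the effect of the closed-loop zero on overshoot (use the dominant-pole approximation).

0.684%

Forward path: (33.2 + 5.3s)·2.2/(s(s+2.8)). The closed-loop characteristic equation is s² + (2.8 + 2.2·5.3)s + 2.2·33.2 = 0.
That is s² + 14.46s + 73.04 = 0, so ω_n = 8.546 rad/s and ζ = 14.46/(2·8.546) = 0.846.
%OS = 100·exp(−πζ/√(1−ζ²)) = 0.684%.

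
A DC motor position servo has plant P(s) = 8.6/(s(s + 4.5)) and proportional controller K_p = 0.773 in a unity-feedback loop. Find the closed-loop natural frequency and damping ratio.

The closed-loop denominator is s(s+4.5) + 0.773·8.6 = s² + 4.5s + 6.648.
Matching s² + 2ζω_n s + ω_n²: ω_n = √6.648 = 2.578 rad/s and 2ζω_n = 4.5, so ζ = 4.5/(2·2.578) = 0.873.

ω_n = 2.58 rad/s, ζ = 0.873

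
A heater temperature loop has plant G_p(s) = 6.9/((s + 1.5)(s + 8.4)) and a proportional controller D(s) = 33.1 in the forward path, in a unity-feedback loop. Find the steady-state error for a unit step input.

0.0523

The loop is type 0. Static position error constant K_pos = D(0)·G_p(0) = 33.1·0.5476 = 18.13.
Steady-state error to a unit step: e_ss = 1/(1+K_pos) = 1/19.13 = 0.0523.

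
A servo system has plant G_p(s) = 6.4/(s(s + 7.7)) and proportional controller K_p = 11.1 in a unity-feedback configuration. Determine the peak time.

T_p = 0.419 s

Closed-loop characteristic equation: s² + 7.7s + 71.04 = 0, so ω_n = 8.429 rad/s and ζ = 7.7/(2·8.429) = 0.4568.
Damped frequency ω_d = ω_n√(1−ζ²) = 7.498 rad/s, so peak time T_p = π/ω_d = 0.419 s.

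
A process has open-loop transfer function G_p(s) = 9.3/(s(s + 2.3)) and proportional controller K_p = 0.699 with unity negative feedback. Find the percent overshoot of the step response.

20.4%

Closed-loop characteristic equation: s² + 2.3s + 6.501 = 0, so ω_n = 2.55 rad/s and ζ = 2.3/(2·2.55) = 0.451.
%OS = 100·exp(−πζ/√(1−ζ²)) = 100·exp(−π·0.451/√0.7966) = 20.4%.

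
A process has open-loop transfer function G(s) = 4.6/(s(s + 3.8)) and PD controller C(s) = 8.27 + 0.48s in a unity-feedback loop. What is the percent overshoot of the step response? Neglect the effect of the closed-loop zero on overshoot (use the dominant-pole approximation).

17.3%

Forward path: (8.27 + 0.48s)·4.6/(s(s+3.8)). The closed-loop characteristic equation is s² + (3.8 + 4.6·0.48)s + 4.6·8.27 = 0.
That is s² + 6.008s + 38.04 = 0, so ω_n = 6.168 rad/s and ζ = 6.008/(2·6.168) = 0.487.
%OS = 100·exp(−πζ/√(1−ζ²)) = 17.3%.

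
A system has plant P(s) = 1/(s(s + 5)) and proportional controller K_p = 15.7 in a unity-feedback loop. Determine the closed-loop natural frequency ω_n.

1 + K_p·P(s) = 0 gives s² + 5s + 15.7 = 0.
So ω_n² = 15.7 ⇒ ω_n = 3.962 rad/s, and ζ = 5/(2ω_n) = 0.631.

ω_n = 3.96 rad/s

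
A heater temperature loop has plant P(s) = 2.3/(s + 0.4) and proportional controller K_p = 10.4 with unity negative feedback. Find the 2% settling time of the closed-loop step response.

T_s ≈ 0.164 s

Closed-loop transfer function: T(s) = K_p·P(s)/(1 + K_p·P(s)) = 23.92/(s + 0.4 + 23.92) = 23.92/(s + 24.32).
Time constant τ = 1/24.32 = 0.04112 s, so the 2% settling time is about 4τ = 0.164 s.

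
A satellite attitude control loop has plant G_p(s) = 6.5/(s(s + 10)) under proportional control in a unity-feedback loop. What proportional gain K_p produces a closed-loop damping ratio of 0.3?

Closed-loop characteristic equation: s² + 10s + K_p·6.5 = 0.
So ω_n = √(6.5K_p) and 2ζω_n = 10, giving ζ = 10/(2√(6.5K_p)).
Setting ζ = 0.3: √(6.5K_p) = 10/(2·0.3) = 16.67, so K_p = 277.8/6.5 = 42.7.

K_p = 42.7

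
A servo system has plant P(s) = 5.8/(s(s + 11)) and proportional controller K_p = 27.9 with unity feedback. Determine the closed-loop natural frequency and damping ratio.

With unity feedback the closed-loop characteristic equation is s² + 11s + 27.9·5.8 = s² + 11s + 161.8 = 0.
Matching s² + 2ζω_n s + ω_n²: ω_n = √161.8 = 12.72 rad/s and 2ζω_n = 11, so ζ = 11/(2·12.72) = 0.432.

ω_n = 12.7 rad/s, ζ = 0.432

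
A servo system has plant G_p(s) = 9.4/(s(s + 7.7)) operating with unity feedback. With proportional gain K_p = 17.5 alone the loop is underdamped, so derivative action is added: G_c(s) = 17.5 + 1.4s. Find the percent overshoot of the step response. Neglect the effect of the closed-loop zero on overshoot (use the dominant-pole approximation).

1.24%

Forward path: (17.5 + 1.4s)·9.4/(s(s+7.7)). The closed-loop characteristic equation is s² + (7.7 + 9.4·1.4)s + 9.4·17.5 = 0.
That is s² + 20.86s + 164.5 = 0, so ω_n = 12.83 rad/s and ζ = 20.86/(2·12.83) = 0.8132.
%OS = 100·exp(−πζ/√(1−ζ²)) = 1.24%.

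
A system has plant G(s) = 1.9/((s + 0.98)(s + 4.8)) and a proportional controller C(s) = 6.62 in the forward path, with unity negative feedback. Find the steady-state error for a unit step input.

0.272

The loop is type 0. Static position error constant K_pos = C(0)·G(0) = 6.62·0.4039 = 2.674.
Steady-state error to a unit step: e_ss = 1/(1+K_pos) = 1/3.674 = 0.272.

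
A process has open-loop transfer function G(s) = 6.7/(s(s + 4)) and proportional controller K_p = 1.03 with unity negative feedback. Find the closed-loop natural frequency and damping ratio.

1 + K_p·G(s) = 0 gives s² + 4s + 6.901 = 0.
Matching s² + 2ζω_n s + ω_n²: ω_n = √6.901 = 2.627 rad/s and 2ζω_n = 4, so ζ = 4/(2·2.627) = 0.761.

ω_n = 2.63 rad/s, ζ = 0.761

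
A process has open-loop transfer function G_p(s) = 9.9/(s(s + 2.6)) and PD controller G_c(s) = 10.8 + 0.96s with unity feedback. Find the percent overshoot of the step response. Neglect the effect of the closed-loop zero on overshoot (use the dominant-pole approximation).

10.4%

Forward path: (10.8 + 0.96s)·9.9/(s(s+2.6)). The closed-loop characteristic equation is s² + (2.6 + 9.9·0.96)s + 9.9·10.8 = 0.
That is s² + 12.1s + 106.9 = 0, so ω_n = 10.34 rad/s and ζ = 12.1/(2·10.34) = 0.5853.
%OS = 100·exp(−πζ/√(1−ζ²)) = 10.4%.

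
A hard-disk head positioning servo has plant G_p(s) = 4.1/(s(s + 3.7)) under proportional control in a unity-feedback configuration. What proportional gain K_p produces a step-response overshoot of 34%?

K_p = 7.91

From %OS = 100·exp(−πζ/√(1−ζ²)) = 34%, ζ = −ln(0.34)/√(π²+ln²(0.34)) = 0.3248.
Characteristic equation s² + 3.7s + 4.1K_p = 0 gives ζ = 3.7/(2√(4.1K_p)).
Setting ζ = 0.3248: √(4.1K_p) = 3.7/(2·0.3248) = 5.696, so K_p = 32.45/4.1 = 7.91.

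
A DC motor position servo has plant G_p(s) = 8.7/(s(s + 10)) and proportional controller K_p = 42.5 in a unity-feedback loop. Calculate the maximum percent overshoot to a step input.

42.9%

From 1 + K_pG_p(s) = 0: s² + 10s + 369.7 = 0 ⇒ ω_n = 19.23, ζ = 0.26.
%OS = 100·exp(−πζ/√(1−ζ²)) = 100·exp(−π·0.26/√0.9324) = 42.9%.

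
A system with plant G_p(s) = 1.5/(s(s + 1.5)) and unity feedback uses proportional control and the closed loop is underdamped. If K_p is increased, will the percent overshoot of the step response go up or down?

increase

Characteristic equation s² + 1.5s + K_p·1.5 = 0: raising K_p raises ω_n while 2ζω_n = 1.5 is fixed, so ζ falls and overshoot grows.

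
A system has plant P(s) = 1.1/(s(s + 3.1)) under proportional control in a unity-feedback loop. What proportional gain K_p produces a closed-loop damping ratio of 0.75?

K_p = 3.88

Closed-loop characteristic equation: s² + 3.1s + K_p·1.1 = 0.
So ω_n = √(1.1K_p) and 2ζω_n = 3.1, giving ζ = 3.1/(2√(1.1K_p)).
Setting ζ = 0.75: √(1.1K_p) = 3.1/(2·0.75) = 2.067, so K_p = 4.271/1.1 = 3.88.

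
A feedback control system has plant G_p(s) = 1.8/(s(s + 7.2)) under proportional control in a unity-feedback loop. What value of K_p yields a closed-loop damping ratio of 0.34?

K_p = 62.3

Closed-loop characteristic equation: s² + 7.2s + K_p·1.8 = 0.
So ω_n = √(1.8K_p) and 2ζω_n = 7.2, giving ζ = 7.2/(2√(1.8K_p)).
Setting ζ = 0.34: √(1.8K_p) = 7.2/(2·0.34) = 10.59, so K_p = 112.1/1.8 = 62.3.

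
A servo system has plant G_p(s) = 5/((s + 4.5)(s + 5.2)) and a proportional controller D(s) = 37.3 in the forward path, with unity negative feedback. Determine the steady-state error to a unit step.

0.111

The loop is type 0. Static position error constant K_pos = D(0)·G_p(0) = 37.3·0.2137 = 7.97.
Steady-state error to a unit step: e_ss = 1/(1+K_pos) = 1/8.97 = 0.111.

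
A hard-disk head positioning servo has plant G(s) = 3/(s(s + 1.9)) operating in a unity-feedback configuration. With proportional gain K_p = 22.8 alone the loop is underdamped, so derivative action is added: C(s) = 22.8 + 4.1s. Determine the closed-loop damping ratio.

Forward path: (22.8 + 4.1s)·3/(s(s+1.9)). The closed-loop characteristic equation is s² + (1.9 + 3·4.1)s + 3·22.8 = 0.
That is s² + 14.2s + 68.4 = 0, so ω_n = 8.27 rad/s and ζ = 14.2/(2·8.27) = 0.8585.

ζ = 0.858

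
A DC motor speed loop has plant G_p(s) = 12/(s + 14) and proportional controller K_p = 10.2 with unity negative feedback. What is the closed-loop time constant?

τ = 0.00733 s

Closed-loop transfer function: T(s) = K_p·G_p(s)/(1 + K_p·G_p(s)) = 122.4/(s + 14 + 122.4) = 122.4/(s + 136.4).
Time constant τ = 1/136.4 = 0.00733 s.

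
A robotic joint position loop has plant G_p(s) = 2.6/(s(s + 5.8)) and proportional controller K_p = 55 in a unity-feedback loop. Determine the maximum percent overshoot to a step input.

The closed-loop denominator s² + 5.8s + 143 gives ω_n = √143 = 11.96 and ζ = 5.8/(2ω_n) = 0.2425.
%OS = 100·exp(−πζ/√(1−ζ²)) = 100·exp(−π·0.2425/√0.9412) = 45.6%.

45.6%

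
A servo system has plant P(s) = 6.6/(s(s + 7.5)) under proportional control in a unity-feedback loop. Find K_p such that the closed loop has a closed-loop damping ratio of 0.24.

Closed-loop characteristic equation: s² + 7.5s + K_p·6.6 = 0.
So ω_n = √(6.6K_p) and 2ζω_n = 7.5, giving ζ = 7.5/(2√(6.6K_p)).
Setting ζ = 0.24: √(6.6K_p) = 7.5/(2·0.24) = 15.62, so K_p = 244.1/6.6 = 37.

K_p = 37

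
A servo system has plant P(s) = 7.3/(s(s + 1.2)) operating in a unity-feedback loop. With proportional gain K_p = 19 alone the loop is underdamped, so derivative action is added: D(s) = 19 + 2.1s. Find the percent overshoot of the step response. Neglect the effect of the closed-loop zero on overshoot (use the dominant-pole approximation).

Forward path: (19 + 2.1s)·7.3/(s(s+1.2)). The closed-loop characteristic equation is s² + (1.2 + 7.3·2.1)s + 7.3·19 = 0.
That is s² + 16.53s + 138.7 = 0, so ω_n = 11.78 rad/s and ζ = 16.53/(2·11.78) = 0.7018.
%OS = 100·exp(−πζ/√(1−ζ²)) = 4.53%.

4.53%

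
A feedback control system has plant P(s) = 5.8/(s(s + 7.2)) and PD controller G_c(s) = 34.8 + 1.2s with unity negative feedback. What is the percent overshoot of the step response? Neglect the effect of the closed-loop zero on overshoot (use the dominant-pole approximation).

16.4%

Forward path: (34.8 + 1.2s)·5.8/(s(s+7.2)). The closed-loop characteristic equation is s² + (7.2 + 5.8·1.2)s + 5.8·34.8 = 0.
That is s² + 14.16s + 201.8 = 0, so ω_n = 14.21 rad/s and ζ = 14.16/(2·14.21) = 0.4983.
%OS = 100·exp(−πζ/√(1−ζ²)) = 16.4%.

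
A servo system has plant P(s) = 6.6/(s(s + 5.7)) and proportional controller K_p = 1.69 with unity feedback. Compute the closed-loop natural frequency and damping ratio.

With unity feedback the closed-loop characteristic equation is s² + 5.7s + 1.69·6.6 = s² + 5.7s + 11.15 = 0.
So ω_n² = 11.15 ⇒ ω_n = 3.34 rad/s, and ζ = 5.7/(2ω_n) = 0.853.

ω_n = 3.34 rad/s, ζ = 0.853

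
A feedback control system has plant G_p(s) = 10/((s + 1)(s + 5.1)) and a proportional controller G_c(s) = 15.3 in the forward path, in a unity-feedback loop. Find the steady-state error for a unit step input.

The loop is type 0. Static position error constant K_pos = G_c(0)·G_p(0) = 15.3·1.961 = 30.
Steady-state error to a unit step: e_ss = 1/(1+K_pos) = 1/31 = 0.0323.

0.0323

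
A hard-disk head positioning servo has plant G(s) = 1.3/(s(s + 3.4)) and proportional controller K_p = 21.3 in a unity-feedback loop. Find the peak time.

T_p = 0.631 s

From 1 + K_pG(s) = 0: s² + 3.4s + 27.69 = 0 ⇒ ω_n = 5.262, ζ = 0.3231.
Damped frequency ω_d = ω_n√(1−ζ²) = 4.98 rad/s, so peak time T_p = π/ω_d = 0.631 s.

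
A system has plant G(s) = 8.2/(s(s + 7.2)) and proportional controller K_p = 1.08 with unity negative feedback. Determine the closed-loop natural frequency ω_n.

ω_n = 2.98 rad/s

1 + K_p·G(s) = 0 gives s² + 7.2s + 8.856 = 0.
Matching s² + 2ζω_n s + ω_n²: ω_n = √8.856 = 2.976 rad/s and 2ζω_n = 7.2, so ζ = 7.2/(2·2.976) = 1.21.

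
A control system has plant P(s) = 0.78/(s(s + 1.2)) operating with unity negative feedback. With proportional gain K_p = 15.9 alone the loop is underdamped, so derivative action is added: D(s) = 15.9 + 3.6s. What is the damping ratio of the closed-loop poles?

Forward path: (15.9 + 3.6s)·0.78/(s(s+1.2)). The closed-loop characteristic equation is s² + (1.2 + 0.78·3.6)s + 0.78·15.9 = 0.
That is s² + 4.008s + 12.4 = 0, so ω_n = 3.522 rad/s and ζ = 4.008/(2·3.522) = 0.5691.

ζ = 0.569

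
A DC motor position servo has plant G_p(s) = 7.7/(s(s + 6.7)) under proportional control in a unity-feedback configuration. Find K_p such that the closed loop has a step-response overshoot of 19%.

K_p = 6.67

From %OS = 100·exp(−πζ/√(1−ζ²)) = 19%, ζ = −ln(0.19)/√(π²+ln²(0.19)) = 0.4673.
Characteristic equation s² + 6.7s + 7.7K_p = 0 gives ζ = 6.7/(2√(7.7K_p)).
Setting ζ = 0.4673: √(7.7K_p) = 6.7/(2·0.4673) = 7.168, so K_p = 51.38/7.7 = 6.67.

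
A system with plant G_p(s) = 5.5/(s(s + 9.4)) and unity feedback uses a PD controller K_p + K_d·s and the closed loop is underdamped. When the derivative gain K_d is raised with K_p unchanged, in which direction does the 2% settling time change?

decrease

Characteristic equation s² + (9.4 + 5.5K_d)s + 5.5K_p = 0: raising K_d increases ζω_n = (9.4+5.5K_d)/2 while the loop stays underdamped, so T_s ≈ 4/(ζω_n) decreases.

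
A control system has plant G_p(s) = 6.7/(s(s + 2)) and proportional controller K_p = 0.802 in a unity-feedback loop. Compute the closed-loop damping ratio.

ζ = 0.431

With unity feedback the closed-loop characteristic equation is s² + 2s + 0.802·6.7 = s² + 2s + 5.373 = 0.
Matching s² + 2ζω_n s + ω_n²: ω_n = √5.373 = 2.318 rad/s and 2ζω_n = 2, so ζ = 2/(2·2.318) = 0.431.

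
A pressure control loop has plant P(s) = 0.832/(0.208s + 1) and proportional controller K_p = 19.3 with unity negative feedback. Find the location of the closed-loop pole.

Closed loop: T(s) = K_p·P/(1+K_p·P) = 16.06/(0.208s + 1 + 16.06), with pole at s = −(1 + 16.06)/0.208 = −82.01.

s = -82.01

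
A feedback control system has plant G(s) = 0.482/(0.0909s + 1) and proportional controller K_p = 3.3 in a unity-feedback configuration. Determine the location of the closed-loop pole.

s = -28.5

Closed loop: T(s) = K_p·G/(1+K_p·G) = 1.591/(0.0909s + 1 + 1.591), with pole at s = −(1 + 1.591)/0.0909 = −28.5.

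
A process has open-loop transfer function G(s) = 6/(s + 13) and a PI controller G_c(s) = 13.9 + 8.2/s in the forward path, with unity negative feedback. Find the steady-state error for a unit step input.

The open loop G_c(s)G(s) has a pole at the origin (type 1), so the static position error constant is infinite and e_ss = 1/(1+∞) = 0.

0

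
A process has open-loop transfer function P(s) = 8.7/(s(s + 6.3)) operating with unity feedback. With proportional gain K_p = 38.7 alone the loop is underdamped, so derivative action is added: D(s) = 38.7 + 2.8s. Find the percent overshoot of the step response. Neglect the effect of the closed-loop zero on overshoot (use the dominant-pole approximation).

0.843%

Forward path: (38.7 + 2.8s)·8.7/(s(s+6.3)). The closed-loop characteristic equation is s² + (6.3 + 8.7·2.8)s + 8.7·38.7 = 0.
That is s² + 30.66s + 336.7 = 0, so ω_n = 18.35 rad/s and ζ = 30.66/(2·18.35) = 0.8355.
%OS = 100·exp(−πζ/√(1−ζ²)) = 0.843%.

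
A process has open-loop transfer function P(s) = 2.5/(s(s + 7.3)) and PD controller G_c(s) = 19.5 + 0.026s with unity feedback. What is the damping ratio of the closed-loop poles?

ζ = 0.527

Forward path: (19.5 + 0.026s)·2.5/(s(s+7.3)). The closed-loop characteristic equation is s² + (7.3 + 2.5·0.026)s + 2.5·19.5 = 0.
That is s² + 7.365s + 48.75 = 0, so ω_n = 6.982 rad/s and ζ = 7.365/(2·6.982) = 0.5274.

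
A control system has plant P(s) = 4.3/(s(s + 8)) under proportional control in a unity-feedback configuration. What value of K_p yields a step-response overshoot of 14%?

From %OS = 100·exp(−πζ/√(1−ζ²)) = 14%, ζ = −ln(0.14)/√(π²+ln²(0.14)) = 0.5305.
Characteristic equation s² + 8s + 4.3K_p = 0 gives ζ = 8/(2√(4.3K_p)).
Setting ζ = 0.5305: √(4.3K_p) = 8/(2·0.5305) = 7.54, so K_p = 56.85/4.3 = 13.2.

K_p = 13.2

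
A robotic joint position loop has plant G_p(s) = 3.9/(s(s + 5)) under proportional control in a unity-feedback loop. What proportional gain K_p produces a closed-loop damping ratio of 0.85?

K_p = 2.22

Closed-loop characteristic equation: s² + 5s + K_p·3.9 = 0.
So ω_n = √(3.9K_p) and 2ζω_n = 5, giving ζ = 5/(2√(3.9K_p)).
Setting ζ = 0.85: √(3.9K_p) = 5/(2·0.85) = 2.941, so K_p = 8.651/3.9 = 2.22.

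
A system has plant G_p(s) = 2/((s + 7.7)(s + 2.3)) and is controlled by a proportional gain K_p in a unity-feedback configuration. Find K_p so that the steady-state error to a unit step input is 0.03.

K_p = 286

Steady-state error for a unit step on this type-0 loop is 1/(1 + K_p·G_p(0)).
G_p(0) = 0.1129. Require 1/(1 + K_p·0.1129) = 0.03, so 1 + 0.1129·K_p = 33.33.
K_p = (33.33 − 1)/0.1129 = 286.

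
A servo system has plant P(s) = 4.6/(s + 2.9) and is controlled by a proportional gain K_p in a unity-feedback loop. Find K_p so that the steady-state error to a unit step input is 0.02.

For a type-0 loop with proportional control, e_ss = 1/(1 + K_p·P(0)).
P(0) = 1.586. Require 1/(1 + K_p·1.586) = 0.02, so 1 + 1.586·K_p = 50.
K_p = (50 − 1)/1.586 = 30.9.

K_p = 30.9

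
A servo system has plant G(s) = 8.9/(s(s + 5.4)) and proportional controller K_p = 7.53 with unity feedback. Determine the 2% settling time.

From 1 + K_pG(s) = 0: s² + 5.4s + 67.02 = 0 ⇒ ω_n = 8.186, ζ = 0.3298.
2% settling time T_s ≈ 4/(ζω_n) = 4/2.7 = 1.48 s.

T_s ≈ 1.48 s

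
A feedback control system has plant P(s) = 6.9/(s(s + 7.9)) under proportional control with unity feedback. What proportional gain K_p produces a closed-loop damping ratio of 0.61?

Closed-loop characteristic equation: s² + 7.9s + K_p·6.9 = 0.
So ω_n = √(6.9K_p) and 2ζω_n = 7.9, giving ζ = 7.9/(2√(6.9K_p)).
Setting ζ = 0.61: √(6.9K_p) = 7.9/(2·0.61) = 6.475, so K_p = 41.93/6.9 = 6.08.

K_p = 6.08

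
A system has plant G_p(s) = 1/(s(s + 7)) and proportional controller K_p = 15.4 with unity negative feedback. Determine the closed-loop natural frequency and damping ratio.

The closed-loop denominator is s(s+7) + 15.4·1 = s² + 7s + 15.4.
Matching s² + 2ζω_n s + ω_n²: ω_n = √15.4 = 3.924 rad/s and 2ζω_n = 7, so ζ = 7/(2·3.924) = 0.892.

ω_n = 3.92 rad/s, ζ = 0.892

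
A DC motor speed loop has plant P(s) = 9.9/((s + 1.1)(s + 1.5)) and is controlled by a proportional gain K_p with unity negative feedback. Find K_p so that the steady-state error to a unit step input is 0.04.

For a type-0 loop with proportional control, e_ss = 1/(1 + K_p·P(0)).
P(0) = 6. Require 1/(1 + K_p·6) = 0.04, so 1 + 6·K_p = 25.
K_p = (25 − 1)/6 = 4.

K_p = 4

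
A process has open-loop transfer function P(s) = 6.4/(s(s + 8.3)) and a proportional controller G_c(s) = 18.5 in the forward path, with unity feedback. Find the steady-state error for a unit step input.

The open loop G_c(s)P(s) has a pole at the origin (type 1), so the static position error constant is infinite and e_ss = 1/(1+∞) = 0.

0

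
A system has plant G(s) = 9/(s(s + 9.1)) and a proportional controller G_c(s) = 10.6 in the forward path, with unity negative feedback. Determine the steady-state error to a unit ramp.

0.0954

The loop has one pole at the origin (type 1). Velocity error constant K_v = lim_{s→0} s·G_c(s)G(s) = 10.6·9/9.1 = 10.48.
Steady-state error to a unit ramp: e_ss = 1/K_v = 0.0954.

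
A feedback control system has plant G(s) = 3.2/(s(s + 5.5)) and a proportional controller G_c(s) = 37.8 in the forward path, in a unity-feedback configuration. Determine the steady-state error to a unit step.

The open loop G_c(s)G(s) has a pole at the origin (type 1), so the static position error constant is infinite and e_ss = 1/(1+∞) = 0.

0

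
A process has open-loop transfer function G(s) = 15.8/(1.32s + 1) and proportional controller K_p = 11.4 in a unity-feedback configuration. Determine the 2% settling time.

T_s ≈ 0.0292 s

Closed loop: T(s) = K_p·G/(1+K_p·G) = 180.1/(1.32s + 1 + 180.1), with pole at s = −(1 + 180.1)/1.32 = −137.2.
τ = 1/137.2 = 0.007288 s, so 2% settling time ≈ 4τ = 0.0292 s.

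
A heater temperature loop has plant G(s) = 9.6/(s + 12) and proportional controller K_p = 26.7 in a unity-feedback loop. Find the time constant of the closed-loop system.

Closed-loop transfer function: T(s) = K_p·G(s)/(1 + K_p·G(s)) = 256.3/(s + 12 + 256.3) = 256.3/(s + 268.3).
Time constant τ = 1/268.3 = 0.00373 s.

τ = 0.00373 s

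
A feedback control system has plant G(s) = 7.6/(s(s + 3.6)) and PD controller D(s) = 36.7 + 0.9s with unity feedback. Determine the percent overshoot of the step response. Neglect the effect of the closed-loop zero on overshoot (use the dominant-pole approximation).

Forward path: (36.7 + 0.9s)·7.6/(s(s+3.6)). The closed-loop characteristic equation is s² + (3.6 + 7.6·0.9)s + 7.6·36.7 = 0.
That is s² + 10.44s + 278.9 = 0, so ω_n = 16.7 rad/s and ζ = 10.44/(2·16.7) = 0.3126.
%OS = 100·exp(−πζ/√(1−ζ²)) = 35.6%.

35.6%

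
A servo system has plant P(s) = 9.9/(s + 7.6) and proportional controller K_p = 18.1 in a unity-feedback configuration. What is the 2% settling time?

T_s ≈ 0.0214 s

Closed-loop transfer function: T(s) = K_p·P(s)/(1 + K_p·P(s)) = 179.2/(s + 7.6 + 179.2) = 179.2/(s + 186.8).
Time constant τ = 1/186.8 = 0.005354 s, so the 2% settling time is about 4τ = 0.0214 s.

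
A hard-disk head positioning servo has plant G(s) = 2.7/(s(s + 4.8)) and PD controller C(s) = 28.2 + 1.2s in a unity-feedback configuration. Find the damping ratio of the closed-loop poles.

ζ = 0.461

Forward path: (28.2 + 1.2s)·2.7/(s(s+4.8)). The closed-loop characteristic equation is s² + (4.8 + 2.7·1.2)s + 2.7·28.2 = 0.
That is s² + 8.04s + 76.14 = 0, so ω_n = 8.726 rad/s and ζ = 8.04/(2·8.726) = 0.4607.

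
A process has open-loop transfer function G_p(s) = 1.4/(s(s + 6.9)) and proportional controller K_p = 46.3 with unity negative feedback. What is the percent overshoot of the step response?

From 1 + K_pG_p(s) = 0: s² + 6.9s + 64.82 = 0 ⇒ ω_n = 8.051, ζ = 0.4285.
%OS = 100·exp(−πζ/√(1−ζ²)) = 100·exp(−π·0.4285/√0.8164) = 22.5%.

22.5%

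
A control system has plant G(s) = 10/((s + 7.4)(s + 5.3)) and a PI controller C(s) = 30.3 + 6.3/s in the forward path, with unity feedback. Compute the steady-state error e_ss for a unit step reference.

The open loop C(s)G(s) has a pole at the origin (type 1), so the static position error constant is infinite and e_ss = 1/(1+∞) = 0.

0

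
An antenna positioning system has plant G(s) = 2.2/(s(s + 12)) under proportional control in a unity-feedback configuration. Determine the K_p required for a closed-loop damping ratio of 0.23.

Closed-loop characteristic equation: s² + 12s + K_p·2.2 = 0.
So ω_n = √(2.2K_p) and 2ζω_n = 12, giving ζ = 12/(2√(2.2K_p)).
Setting ζ = 0.23: √(2.2K_p) = 12/(2·0.23) = 26.09, so K_p = 680.5/2.2 = 309.

K_p = 309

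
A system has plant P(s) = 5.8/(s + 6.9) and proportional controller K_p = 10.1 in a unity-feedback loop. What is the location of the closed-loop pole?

Closed-loop transfer function: T(s) = K_p·P(s)/(1 + K_p·P(s)) = 58.58/(s + 6.9 + 58.58) = 58.58/(s + 65.48).
The closed-loop pole is at s = −65.48.

s = -65.48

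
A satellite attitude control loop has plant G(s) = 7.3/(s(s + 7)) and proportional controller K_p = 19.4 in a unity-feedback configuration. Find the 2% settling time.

From 1 + K_pG(s) = 0: s² + 7s + 141.6 = 0 ⇒ ω_n = 11.9, ζ = 0.2941.
2% settling time T_s ≈ 4/(ζω_n) = 4/3.5 = 1.14 s.

T_s ≈ 1.14 s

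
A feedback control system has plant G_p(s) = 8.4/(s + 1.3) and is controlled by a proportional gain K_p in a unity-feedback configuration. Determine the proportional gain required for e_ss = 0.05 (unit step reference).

K_p = 2.94

For a type-0 loop with proportional control, e_ss = 1/(1 + K_p·G_p(0)).
G_p(0) = 6.462. Require 1/(1 + K_p·6.462) = 0.05, so 1 + 6.462·K_p = 20.
K_p = (20 − 1)/6.462 = 2.94.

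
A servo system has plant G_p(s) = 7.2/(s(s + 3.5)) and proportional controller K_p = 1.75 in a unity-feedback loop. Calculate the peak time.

T_p = 1.02 s

From 1 + K_pG_p(s) = 0: s² + 3.5s + 12.6 = 0 ⇒ ω_n = 3.55, ζ = 0.493.
Damped frequency ω_d = ω_n√(1−ζ²) = 3.088 rad/s, so peak time T_p = π/ω_d = 1.02 s.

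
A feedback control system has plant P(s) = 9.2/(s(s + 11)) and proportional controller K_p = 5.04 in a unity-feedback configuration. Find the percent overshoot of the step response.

1.35%

Closed-loop characteristic equation: s² + 11s + 46.37 = 0, so ω_n = 6.809 rad/s and ζ = 11/(2·6.809) = 0.8077.
%OS = 100·exp(−πζ/√(1−ζ²)) = 100·exp(−π·0.8077/√0.3476) = 1.35%.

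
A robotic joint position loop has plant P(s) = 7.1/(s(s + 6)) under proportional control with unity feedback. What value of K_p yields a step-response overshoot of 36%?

From %OS = 100·exp(−πζ/√(1−ζ²)) = 36%, ζ = −ln(0.36)/√(π²+ln²(0.36)) = 0.3093.
Characteristic equation s² + 6s + 7.1K_p = 0 gives ζ = 6/(2√(7.1K_p)).
Setting ζ = 0.3093: √(7.1K_p) = 6/(2·0.3093) = 9.701, so K_p = 94.1/7.1 = 13.3.

K_p = 13.3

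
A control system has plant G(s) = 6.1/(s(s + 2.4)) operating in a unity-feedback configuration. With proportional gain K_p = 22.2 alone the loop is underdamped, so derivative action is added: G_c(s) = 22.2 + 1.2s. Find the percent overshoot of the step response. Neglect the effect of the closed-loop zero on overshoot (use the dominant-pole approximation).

23.6%

Forward path: (22.2 + 1.2s)·6.1/(s(s+2.4)). The closed-loop characteristic equation is s² + (2.4 + 6.1·1.2)s + 6.1·22.2 = 0.
That is s² + 9.72s + 135.4 = 0, so ω_n = 11.64 rad/s and ζ = 9.72/(2·11.64) = 0.4176.
%OS = 100·exp(−πζ/√(1−ζ²)) = 23.6%.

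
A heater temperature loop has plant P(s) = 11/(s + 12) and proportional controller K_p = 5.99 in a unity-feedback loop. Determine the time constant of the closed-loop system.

Closed-loop transfer function: T(s) = K_p·P(s)/(1 + K_p·P(s)) = 65.89/(s + 12 + 65.89) = 65.89/(s + 77.89).
Time constant τ = 1/77.89 = 0.0128 s.

τ = 0.0128 s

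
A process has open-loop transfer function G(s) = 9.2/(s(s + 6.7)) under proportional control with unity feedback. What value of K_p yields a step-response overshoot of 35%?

From %OS = 100·exp(−πζ/√(1−ζ²)) = 35%, ζ = −ln(0.35)/√(π²+ln²(0.35)) = 0.3169.
Characteristic equation s² + 6.7s + 9.2K_p = 0 gives ζ = 6.7/(2√(9.2K_p)).
Setting ζ = 0.3169: √(9.2K_p) = 6.7/(2·0.3169) = 10.57, so K_p = 111.7/9.2 = 12.1.

K_p = 12.1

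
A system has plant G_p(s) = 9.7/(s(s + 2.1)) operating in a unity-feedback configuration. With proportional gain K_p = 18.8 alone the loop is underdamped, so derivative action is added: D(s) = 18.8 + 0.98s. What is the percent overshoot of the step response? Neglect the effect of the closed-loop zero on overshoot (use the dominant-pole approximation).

Forward path: (18.8 + 0.98s)·9.7/(s(s+2.1)). The closed-loop characteristic equation is s² + (2.1 + 9.7·0.98)s + 9.7·18.8 = 0.
That is s² + 11.61s + 182.4 = 0, so ω_n = 13.5 rad/s and ζ = 11.61/(2·13.5) = 0.4297.
%OS = 100·exp(−πζ/√(1−ζ²)) = 22.4%.

22.4%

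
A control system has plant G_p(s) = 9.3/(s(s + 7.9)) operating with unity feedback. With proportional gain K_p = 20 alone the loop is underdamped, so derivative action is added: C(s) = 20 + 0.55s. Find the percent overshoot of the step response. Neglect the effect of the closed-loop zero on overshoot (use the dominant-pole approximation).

18.2%

Forward path: (20 + 0.55s)·9.3/(s(s+7.9)). The closed-loop characteristic equation is s² + (7.9 + 9.3·0.55)s + 9.3·20 = 0.
That is s² + 13.02s + 186 = 0, so ω_n = 13.64 rad/s and ζ = 13.02/(2·13.64) = 0.4772.
%OS = 100·exp(−πζ/√(1−ζ²)) = 18.2%.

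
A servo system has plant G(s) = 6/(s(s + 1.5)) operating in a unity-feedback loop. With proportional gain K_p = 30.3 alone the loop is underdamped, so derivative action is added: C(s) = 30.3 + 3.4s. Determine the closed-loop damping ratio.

ζ = 0.812

Forward path: (30.3 + 3.4s)·6/(s(s+1.5)). The closed-loop characteristic equation is s² + (1.5 + 6·3.4)s + 6·30.3 = 0.
That is s² + 21.9s + 181.8 = 0, so ω_n = 13.48 rad/s and ζ = 21.9/(2·13.48) = 0.8121.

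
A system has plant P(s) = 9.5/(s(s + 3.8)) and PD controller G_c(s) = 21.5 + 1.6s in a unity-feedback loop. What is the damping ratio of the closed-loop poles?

ζ = 0.665

Forward path: (21.5 + 1.6s)·9.5/(s(s+3.8)). The closed-loop characteristic equation is s² + (3.8 + 9.5·1.6)s + 9.5·21.5 = 0.
That is s² + 19s + 204.2 = 0, so ω_n = 14.29 rad/s and ζ = 19/(2·14.29) = 0.6647.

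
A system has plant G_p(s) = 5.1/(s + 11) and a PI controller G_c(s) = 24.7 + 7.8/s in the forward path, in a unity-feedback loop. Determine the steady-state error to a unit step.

The open loop G_c(s)G_p(s) has a pole at the origin (type 1), so the static position error constant is infinite and e_ss = 1/(1+∞) = 0.

0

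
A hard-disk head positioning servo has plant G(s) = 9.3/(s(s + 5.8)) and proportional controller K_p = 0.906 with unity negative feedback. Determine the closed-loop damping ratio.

ζ = 0.999

1 + K_p·G(s) = 0 gives s² + 5.8s + 8.426 = 0.
So ω_n² = 8.426 ⇒ ω_n = 2.903 rad/s, and ζ = 5.8/(2ω_n) = 0.999.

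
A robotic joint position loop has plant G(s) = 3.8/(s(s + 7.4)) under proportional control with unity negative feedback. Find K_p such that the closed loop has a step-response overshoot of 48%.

K_p = 69.6

From %OS = 100·exp(−πζ/√(1−ζ²)) = 48%, ζ = −ln(0.48)/√(π²+ln²(0.48)) = 0.2275.
Characteristic equation s² + 7.4s + 3.8K_p = 0 gives ζ = 7.4/(2√(3.8K_p)).
Setting ζ = 0.2275: √(3.8K_p) = 7.4/(2·0.2275) = 16.26, so K_p = 264.5/3.8 = 69.6.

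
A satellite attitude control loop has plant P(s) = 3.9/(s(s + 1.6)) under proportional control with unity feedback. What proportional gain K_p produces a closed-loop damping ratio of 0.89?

Closed-loop characteristic equation: s² + 1.6s + K_p·3.9 = 0.
So ω_n = √(3.9K_p) and 2ζω_n = 1.6, giving ζ = 1.6/(2√(3.9K_p)).
Setting ζ = 0.89: √(3.9K_p) = 1.6/(2·0.89) = 0.8989, so K_p = 0.808/3.9 = 0.207.

K_p = 0.207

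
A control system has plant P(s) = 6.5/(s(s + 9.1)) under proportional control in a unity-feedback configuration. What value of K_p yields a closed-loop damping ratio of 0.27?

Closed-loop characteristic equation: s² + 9.1s + K_p·6.5 = 0.
So ω_n = √(6.5K_p) and 2ζω_n = 9.1, giving ζ = 9.1/(2√(6.5K_p)).
Setting ζ = 0.27: √(6.5K_p) = 9.1/(2·0.27) = 16.85, so K_p = 284/6.5 = 43.7.

K_p = 43.7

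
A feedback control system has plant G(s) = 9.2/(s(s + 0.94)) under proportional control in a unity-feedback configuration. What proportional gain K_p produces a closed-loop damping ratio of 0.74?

Closed-loop characteristic equation: s² + 0.94s + K_p·9.2 = 0.
So ω_n = √(9.2K_p) and 2ζω_n = 0.94, giving ζ = 0.94/(2√(9.2K_p)).
Setting ζ = 0.74: √(9.2K_p) = 0.94/(2·0.74) = 0.6351, so K_p = 0.4034/9.2 = 0.0438.

K_p = 0.0438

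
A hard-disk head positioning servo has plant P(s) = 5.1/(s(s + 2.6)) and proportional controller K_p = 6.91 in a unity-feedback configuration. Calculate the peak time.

The closed-loop denominator s² + 2.6s + 35.24 gives ω_n = √35.24 = 5.936 and ζ = 2.6/(2ω_n) = 0.219.
Damped frequency ω_d = ω_n√(1−ζ²) = 5.792 rad/s, so peak time T_p = π/ω_d = 0.542 s.

T_p = 0.542 s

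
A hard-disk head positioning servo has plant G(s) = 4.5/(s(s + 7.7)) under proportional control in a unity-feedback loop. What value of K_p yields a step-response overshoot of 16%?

From %OS = 100·exp(−πζ/√(1−ζ²)) = 16%, ζ = −ln(0.16)/√(π²+ln²(0.16)) = 0.5039.
Characteristic equation s² + 7.7s + 4.5K_p = 0 gives ζ = 7.7/(2√(4.5K_p)).
Setting ζ = 0.5039: √(4.5K_p) = 7.7/(2·0.5039) = 7.641, so K_p = 58.38/4.5 = 13.

K_p = 13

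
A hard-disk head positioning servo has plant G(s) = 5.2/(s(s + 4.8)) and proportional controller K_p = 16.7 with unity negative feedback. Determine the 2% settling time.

T_s ≈ 1.67 s

From 1 + K_pG(s) = 0: s² + 4.8s + 86.84 = 0 ⇒ ω_n = 9.319, ζ = 0.2575.
2% settling time T_s ≈ 4/(ζω_n) = 4/2.4 = 1.67 s.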